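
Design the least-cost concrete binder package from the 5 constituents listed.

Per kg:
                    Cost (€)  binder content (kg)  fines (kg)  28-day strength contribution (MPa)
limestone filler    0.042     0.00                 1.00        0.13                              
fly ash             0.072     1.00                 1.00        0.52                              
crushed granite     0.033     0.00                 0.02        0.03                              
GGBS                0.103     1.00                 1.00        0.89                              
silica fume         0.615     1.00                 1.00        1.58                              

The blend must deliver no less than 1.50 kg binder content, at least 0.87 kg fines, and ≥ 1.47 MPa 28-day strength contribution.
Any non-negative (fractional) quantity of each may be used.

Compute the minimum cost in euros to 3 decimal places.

€0.170

Set it up as a linear program. Let x1 = kg of limestone filler, x2 = kg of fly ash, x3 = kg of crushed granite, x4 = kg of GGBS, x5 = kg of silica fume.
Minimise 0.042x1 + 0.072x2 + 0.033x3 + 0.103x4 + 0.615x5 with:
  1x2 + 1x4 + 1x5 ≥ 1.5   (binder content)
  1x1 + 1x2 + 0.02x3 + 1x4 + 1x5 ≥ 0.87   (fines)
  0.13x1 + 0.52x2 + 0.03x3 + 0.89x4 + 1.58x5 ≥ 1.47   (28-day strength contribution)
  x1, x2, x3, x4, x5 ≥ 0.
The optimal basis is {GGBS}; limestone filler, fly ash, crushed granite, silica fume drop out. There the 28-day strength contribution constraint is tight.
Optimal quantities: GGBS = 1.652 kg.
Hence cost = 0.103·1.652 = €0.17016.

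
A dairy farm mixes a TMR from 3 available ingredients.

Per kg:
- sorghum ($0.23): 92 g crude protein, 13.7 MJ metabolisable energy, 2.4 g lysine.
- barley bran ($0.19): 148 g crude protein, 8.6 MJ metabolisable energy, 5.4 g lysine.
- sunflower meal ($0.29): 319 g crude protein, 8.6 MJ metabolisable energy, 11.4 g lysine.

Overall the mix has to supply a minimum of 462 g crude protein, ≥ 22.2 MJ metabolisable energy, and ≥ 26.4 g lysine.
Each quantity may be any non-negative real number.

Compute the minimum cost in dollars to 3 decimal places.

This is a linear program. Let x1 = kg of sorghum, x2 = kg of barley bran, x3 = kg of sunflower meal.
Minimise 0.23x1 + 0.19x2 + 0.29x3 with:
  92x1 + 148x2 + 319x3 ≥ 462   (crude protein)
  13.7x1 + 8.6x2 + 8.6x3 ≥ 22.2   (metabolisable energy)
  2.4x1 + 5.4x2 + 11.4x3 ≥ 26.4   (lysine)
  x1, x2, x3 ≥ 0.
The minimum-cost mix takes nothing from sorghum — only barley bran, sunflower meal. The metabolisable energy and lysine requirements are met with equality.
So barley bran = 0.5047 kg, sunflower meal = 2.077 kg.
Cost = 0.19·0.5047 + 0.29·2.077 = 0.69822.

$0.698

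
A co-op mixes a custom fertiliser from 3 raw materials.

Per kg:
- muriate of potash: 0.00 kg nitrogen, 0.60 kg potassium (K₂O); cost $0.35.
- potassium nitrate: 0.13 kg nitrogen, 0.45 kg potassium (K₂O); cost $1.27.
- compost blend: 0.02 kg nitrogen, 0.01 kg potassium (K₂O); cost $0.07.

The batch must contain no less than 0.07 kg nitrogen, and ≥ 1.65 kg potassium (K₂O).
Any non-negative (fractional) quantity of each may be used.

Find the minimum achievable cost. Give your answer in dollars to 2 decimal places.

Let x1 = kg of muriate of potash, x2 = kg of potassium nitrate, x3 = kg of compost blend.
min 0.35x1 + 1.27x2 + 0.07x3 with:
  0.13x2 + 0.02x3 ≥ 0.07   (nitrogen)
  0.6x1 + 0.45x2 + 0.01x3 ≥ 1.65   (potassium (K₂O))
  x1, x2, x3 ≥ 0.
The minimum-cost mix takes nothing from potassium nitrate — only muriate of potash, compost blend. There the nitrogen and potassium (K₂O) constraints are tight.
So muriate of potash = 2.692 kg, compost blend = 3.5 kg.
Total cost: 0.35·2.692 + 0.07·3.5 = 1.1872.

$1.19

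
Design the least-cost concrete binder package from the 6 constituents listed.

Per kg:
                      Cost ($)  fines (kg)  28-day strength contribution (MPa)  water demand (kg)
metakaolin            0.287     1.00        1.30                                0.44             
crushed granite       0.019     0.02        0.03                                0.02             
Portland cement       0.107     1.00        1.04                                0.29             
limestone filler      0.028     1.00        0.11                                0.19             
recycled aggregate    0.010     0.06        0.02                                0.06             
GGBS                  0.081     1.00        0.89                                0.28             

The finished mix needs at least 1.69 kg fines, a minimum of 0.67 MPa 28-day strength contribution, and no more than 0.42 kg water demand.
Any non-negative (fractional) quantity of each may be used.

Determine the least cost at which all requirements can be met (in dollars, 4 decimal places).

Let x1 = kg of metakaolin, x2 = kg of crushed granite, x3 = kg of Portland cement, x4 = kg of limestone filler, x5 = kg of recycled aggregate, x6 = kg of GGBS.
min 0.287x1 + 0.019x2 + 0.107x3 + 0.028x4 + 0.01x5 + 0.081x6 subject to:
  1x1 + 0.02x2 + 1x3 + 1x4 + 0.06x5 + 1x6 ≥ 1.69   (fines)
  1.3x1 + 0.03x2 + 1.04x3 + 0.11x4 + 0.02x5 + 0.89x6 ≥ 0.67   (28-day strength contribution)
  0.44x1 + 0.02x2 + 0.29x3 + 0.19x4 + 0.06x5 + 0.28x6 ≤ 0.42   (water demand)
  x1, x2, x3, x4, x5, x6 ≥ 0.
The optimal basis is {limestone filler, GGBS}; metakaolin, crushed granite, Portland cement, recycled aggregate drop out. Binding constraints: fines and 28-day strength contribution.
Optimal quantities: limestone filler = 1.069 kg, GGBS = 0.6206 kg.
Total cost: 0.028·1.069 + 0.081·0.6206 = 0.080201.

$0.0802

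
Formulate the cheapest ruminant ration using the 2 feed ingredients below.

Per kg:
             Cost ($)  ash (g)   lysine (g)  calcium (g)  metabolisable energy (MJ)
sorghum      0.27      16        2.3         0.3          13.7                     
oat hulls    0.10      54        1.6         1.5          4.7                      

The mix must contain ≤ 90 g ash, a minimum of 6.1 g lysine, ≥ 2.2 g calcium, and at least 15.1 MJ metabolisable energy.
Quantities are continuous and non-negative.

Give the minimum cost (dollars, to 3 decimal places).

Treat it as an LP. Let x1 = kg of sorghum, x2 = kg of oat hulls.
Minimize 0.27x1 + 0.1x2 with:
  16x1 + 54x2 ≤ 90   (ash)
  2.3x1 + 1.6x2 ≥ 6.1   (lysine)
  0.3x1 + 1.5x2 ≥ 2.2   (calcium)
  13.7x1 + 4.7x2 ≥ 15.1   (metabolisable energy)
  x1, x2 ≥ 0.
Both inputs are positive at the optimum. There the ash and lysine constraints are tight.
Optimal quantities: sorghum = 1.88 kg, oat hulls = 1.11 kg.
Total cost: 0.27·1.88 + 0.1·1.11 = 0.61860.

$0.619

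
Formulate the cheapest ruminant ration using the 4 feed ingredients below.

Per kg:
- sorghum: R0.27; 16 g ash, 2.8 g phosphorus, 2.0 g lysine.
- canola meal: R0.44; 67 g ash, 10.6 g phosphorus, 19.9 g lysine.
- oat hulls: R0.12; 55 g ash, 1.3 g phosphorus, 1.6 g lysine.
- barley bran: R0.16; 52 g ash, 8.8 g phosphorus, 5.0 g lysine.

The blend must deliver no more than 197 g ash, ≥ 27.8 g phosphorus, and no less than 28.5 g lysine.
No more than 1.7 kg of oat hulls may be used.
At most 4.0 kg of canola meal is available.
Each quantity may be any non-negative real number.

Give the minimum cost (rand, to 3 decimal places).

Set it up as a linear program. Let x1 = kg of sorghum, x2 = kg of canola meal, x3 = kg of oat hulls, x4 = kg of barley bran.
Minimize 0.27x1 + 0.44x2 + 0.12x3 + 0.16x4 s.t.:
  16x1 + 67x2 + 55x3 + 52x4 ≤ 197   (ash)
  2.8x1 + 10.6x2 + 1.3x3 + 8.8x4 ≥ 27.8   (phosphorus)
  2x1 + 19.9x2 + 1.6x3 + 5x4 ≥ 28.5   (lysine)
  x3 ≤ 1.7
  x2 ≤ 4
  x1, x2, x3, x4 ≥ 0.
At the optimum only canola meal, barley bran are positive (sorghum, oat hulls = 0). Binding constraints: phosphorus and lysine.
So canola meal = 0.9155 kg, barley bran = 2.056 kg.
Objective = 0.44·0.9155 + 0.16·2.056 = 0.73178.

R0.732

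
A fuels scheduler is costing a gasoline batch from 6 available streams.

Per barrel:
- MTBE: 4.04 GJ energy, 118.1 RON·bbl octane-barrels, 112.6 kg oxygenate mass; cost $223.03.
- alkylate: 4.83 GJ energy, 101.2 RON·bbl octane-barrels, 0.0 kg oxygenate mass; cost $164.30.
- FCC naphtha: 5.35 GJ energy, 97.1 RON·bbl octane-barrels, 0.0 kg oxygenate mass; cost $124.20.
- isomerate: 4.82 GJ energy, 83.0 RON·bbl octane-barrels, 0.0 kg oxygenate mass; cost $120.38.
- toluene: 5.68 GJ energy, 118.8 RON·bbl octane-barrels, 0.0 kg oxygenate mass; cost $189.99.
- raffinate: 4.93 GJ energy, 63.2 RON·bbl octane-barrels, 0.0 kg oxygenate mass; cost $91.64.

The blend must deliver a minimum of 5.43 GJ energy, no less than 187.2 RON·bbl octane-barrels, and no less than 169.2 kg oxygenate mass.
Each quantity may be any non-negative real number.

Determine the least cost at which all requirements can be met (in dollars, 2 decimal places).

$347.59

Let x1 = barrels of MTBE, x2 = barrels of alkylate, x3 = barrels of FCC naphtha, x4 = barrels of isomerate, x5 = barrels of toluene, x6 = barrels of raffinate.
min 223.03x1 + 164.3x2 + 124.2x3 + 120.38x4 + 189.99x5 + 91.64x6 with:
  4.04x1 + 4.83x2 + 5.35x3 + 4.82x4 + 5.68x5 + 4.93x6 ≥ 5.43   (energy)
  118.1x1 + 101.2x2 + 97.1x3 + 83x4 + 118.8x5 + 63.2x6 ≥ 187.2   (octane-barrels)
  112.6x1 ≥ 169.2   (oxygenate mass)
  x1, x2, x3, x4, x5, x6 ≥ 0.
The minimum-cost mix takes nothing from alkylate, isomerate, toluene, raffinate — only MTBE, FCC naphtha. Binding constraints: octane-barrels and oxygenate mass.
So MTBE = 1.50266 barrels, FCC naphtha = 0.100261 barrels.
Cost = 223.03·1.50266 + 124.2·0.100261 = 347.5907.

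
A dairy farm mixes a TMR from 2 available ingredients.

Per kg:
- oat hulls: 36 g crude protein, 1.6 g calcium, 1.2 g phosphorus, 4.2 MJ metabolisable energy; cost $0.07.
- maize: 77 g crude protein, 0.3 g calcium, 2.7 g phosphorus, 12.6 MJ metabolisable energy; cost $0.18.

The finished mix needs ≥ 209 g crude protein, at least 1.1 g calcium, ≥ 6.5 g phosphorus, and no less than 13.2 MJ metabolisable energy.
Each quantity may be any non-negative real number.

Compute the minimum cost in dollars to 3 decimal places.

$0.406

Let x1 = kg of oat hulls, x2 = kg of maize.
Minimize 0.07x1 + 0.18x2 with:
  36x1 + 77x2 ≥ 209   (crude protein)
  1.6x1 + 0.3x2 ≥ 1.1   (calcium)
  1.2x1 + 2.7x2 ≥ 6.5   (phosphorus)
  4.2x1 + 12.6x2 ≥ 13.2   (metabolisable energy)
  x1, x2 ≥ 0.
The minimum-cost mix takes nothing from maize — only oat hulls. There the crude protein constraint is tight.
That vertex is x1 = 5.806.
Total cost: 0.07·5.806 = 0.40642.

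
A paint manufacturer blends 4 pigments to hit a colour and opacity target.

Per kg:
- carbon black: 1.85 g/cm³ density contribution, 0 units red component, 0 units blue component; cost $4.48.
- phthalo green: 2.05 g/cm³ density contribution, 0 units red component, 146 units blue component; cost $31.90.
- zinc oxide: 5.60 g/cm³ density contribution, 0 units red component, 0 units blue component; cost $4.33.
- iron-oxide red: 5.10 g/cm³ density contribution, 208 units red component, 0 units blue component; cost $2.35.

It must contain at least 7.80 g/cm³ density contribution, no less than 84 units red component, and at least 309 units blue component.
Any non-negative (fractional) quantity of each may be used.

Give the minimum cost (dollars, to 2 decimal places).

$69.11

Treat it as an LP. Let x1 = kg of carbon black, x2 = kg of phthalo green, x3 = kg of zinc oxide, x4 = kg of iron-oxide red.
Minimise 4.48x1 + 31.9x2 + 4.33x3 + 2.35x4 subject to:
  1.85x1 + 2.05x2 + 5.6x3 + 5.1x4 ≥ 7.8   (density contribution)
  208x4 ≥ 84   (red component)
  146x2 ≥ 309   (blue component)
  x1, x2, x3, x4 ≥ 0.
The cheapest feasible vertex uses only phthalo green, iron-oxide red; carbon black, zinc oxide are not used. There the density contribution and blue component constraints are tight.
So phthalo green = 2.1164 kg, iron-oxide red = 0.67869 kg.
Total cost: 31.9·2.1164 + 2.35·0.67869 = 69.1081.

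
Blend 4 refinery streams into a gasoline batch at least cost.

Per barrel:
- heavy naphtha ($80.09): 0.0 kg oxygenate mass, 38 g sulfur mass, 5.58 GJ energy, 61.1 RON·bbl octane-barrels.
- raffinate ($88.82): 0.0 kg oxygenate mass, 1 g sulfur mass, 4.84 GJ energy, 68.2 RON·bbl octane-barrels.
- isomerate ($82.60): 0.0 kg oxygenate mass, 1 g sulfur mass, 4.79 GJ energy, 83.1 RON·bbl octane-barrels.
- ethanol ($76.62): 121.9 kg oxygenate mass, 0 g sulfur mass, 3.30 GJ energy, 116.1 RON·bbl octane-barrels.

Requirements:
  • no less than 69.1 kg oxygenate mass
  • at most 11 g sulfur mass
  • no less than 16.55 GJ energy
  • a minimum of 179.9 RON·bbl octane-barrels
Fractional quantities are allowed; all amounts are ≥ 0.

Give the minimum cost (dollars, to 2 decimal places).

This is a linear program. Let x1 = barrels of heavy naphtha, x2 = barrels of raffinate, x3 = barrels of isomerate, x4 = barrels of ethanol.
Minimise 80.09x1 + 88.82x2 + 82.6x3 + 76.62x4 s.t.:
  121.9x4 ≥ 69.1   (oxygenate mass)
  38x1 + 1x2 + 1x3 ≤ 11   (sulfur mass)
  5.58x1 + 4.84x2 + 4.79x3 + 3.3x4 ≥ 16.55   (energy)
  61.1x1 + 68.2x2 + 83.1x3 + 116.1x4 ≥ 179.9   (octane-barrels)
  x1, x2, x3, x4 ≥ 0.
The cheapest feasible vertex uses only heavy naphtha, isomerate, ethanol; raffinate is not used. There the oxygenate mass, sulfur mass, energy constraints are tight.
So heavy naphtha = 0.21543 barrels, isomerate = 2.8136 barrels, ethanol = 0.56686 barrels.
Cost = 80.09·0.21543 + 82.6·2.8136 + 76.62·0.56686 = 293.0900.

$293.09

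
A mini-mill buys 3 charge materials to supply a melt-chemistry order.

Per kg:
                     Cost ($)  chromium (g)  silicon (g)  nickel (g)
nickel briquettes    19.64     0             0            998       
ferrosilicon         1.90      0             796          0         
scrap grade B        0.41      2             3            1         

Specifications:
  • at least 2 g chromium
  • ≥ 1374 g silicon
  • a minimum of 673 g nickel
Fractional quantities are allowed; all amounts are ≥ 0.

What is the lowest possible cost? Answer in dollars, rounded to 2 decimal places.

$16.91

Set it up as a linear program. Let x1 = kg of nickel briquettes, x2 = kg of ferrosilicon, x3 = kg of scrap grade B.
Minimise 19.64x1 + 1.9x2 + 0.41x3 subject to:
  2x3 ≥ 2   (chromium)
  796x2 + 3x3 ≥ 1374   (silicon)
  998x1 + 1x3 ≥ 673   (nickel)
  x1, x2, x3 ≥ 0.
All 3 inputs are positive at the optimum. The chromium, silicon, nickel requirements are met with equality.
Optimal quantities: nickel briquettes = 0.6733 kg, ferrosilicon = 1.722 kg, scrap grade B = 1 kg.
Hence cost = 19.64·0.6733 + 1.9·1.722 + 0.41·1 = $16.9054.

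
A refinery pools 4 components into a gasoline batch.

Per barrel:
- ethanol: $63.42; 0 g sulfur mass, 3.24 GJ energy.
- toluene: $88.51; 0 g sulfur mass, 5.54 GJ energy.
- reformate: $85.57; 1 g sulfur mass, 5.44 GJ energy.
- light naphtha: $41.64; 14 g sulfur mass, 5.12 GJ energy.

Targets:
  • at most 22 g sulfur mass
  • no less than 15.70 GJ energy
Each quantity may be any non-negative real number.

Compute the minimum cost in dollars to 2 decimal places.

Let x1 = barrels of ethanol, x2 = barrels of toluene, x3 = barrels of reformate, x4 = barrels of light naphtha.
min 63.42x1 + 88.51x2 + 85.57x3 + 41.64x4 subject to:
  1x3 + 14x4 ≤ 22   (sulfur mass)
  3.24x1 + 5.54x2 + 5.44x3 + 5.12x4 ≥ 15.7   (energy)
  x1, x2, x3, x4 ≥ 0.
At the optimum only toluene, light naphtha are positive (ethanol, reformate = 0). The sulfur mass and energy requirements are met with equality.
Solving gives x2 = 1.3816, x4 = 1.5714.
Total cost: 88.51·1.3816 + 41.64·1.5714 = 187.7185.

$187.72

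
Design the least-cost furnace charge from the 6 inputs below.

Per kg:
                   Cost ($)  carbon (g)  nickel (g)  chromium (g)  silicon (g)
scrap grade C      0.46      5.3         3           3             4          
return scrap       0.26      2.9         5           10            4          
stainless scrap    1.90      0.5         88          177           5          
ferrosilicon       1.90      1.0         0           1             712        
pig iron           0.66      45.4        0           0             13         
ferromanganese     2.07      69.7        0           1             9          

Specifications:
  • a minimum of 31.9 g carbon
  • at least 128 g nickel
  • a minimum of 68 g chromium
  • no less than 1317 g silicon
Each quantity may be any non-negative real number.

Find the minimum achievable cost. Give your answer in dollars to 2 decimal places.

Treat it as an LP. Let x1 = kg of scrap grade C, x2 = kg of return scrap, x3 = kg of stainless scrap, x4 = kg of ferrosilicon, x5 = kg of pig iron, x6 = kg of ferromanganese.
Minimise 0.46x1 + 0.26x2 + 1.9x3 + 1.9x4 + 0.66x5 + 2.07x6 s.t.:
  5.3x1 + 2.9x2 + 0.5x3 + 1x4 + 45.4x5 + 69.7x6 ≥ 31.9   (carbon)
  3x1 + 5x2 + 88x3 ≥ 128   (nickel)
  3x1 + 10x2 + 177x3 + 1x4 + 1x6 ≥ 68   (chromium)
  4x1 + 4x2 + 5x3 + 712x4 + 13x5 + 9x6 ≥ 1317   (silicon)
  x1, x2, x3, x4, x5, x6 ≥ 0.
The optimal basis is {stainless scrap, ferrosilicon, pig iron}; scrap grade C, return scrap, ferromanganese drop out. There the carbon, nickel, silicon constraints are tight.
So stainless scrap = 1.455 kg, ferrosilicon = 1.828 kg, pig iron = 0.6464 kg.
Cost = 1.9·1.455 + 1.9·1.828 + 0.66·0.6464 = 6.6643.

$6.66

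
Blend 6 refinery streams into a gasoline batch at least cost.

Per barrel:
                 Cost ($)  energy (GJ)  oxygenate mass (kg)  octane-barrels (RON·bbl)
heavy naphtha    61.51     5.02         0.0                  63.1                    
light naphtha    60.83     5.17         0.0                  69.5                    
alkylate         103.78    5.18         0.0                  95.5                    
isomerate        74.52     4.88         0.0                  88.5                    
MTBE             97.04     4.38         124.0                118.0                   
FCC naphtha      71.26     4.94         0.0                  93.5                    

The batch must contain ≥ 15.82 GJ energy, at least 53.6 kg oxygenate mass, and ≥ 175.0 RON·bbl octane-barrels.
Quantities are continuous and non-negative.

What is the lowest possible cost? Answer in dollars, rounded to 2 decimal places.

Set it up as a linear program. Let x1 = barrels of heavy naphtha, x2 = barrels of light naphtha, x3 = barrels of alkylate, x4 = barrels of isomerate, x5 = barrels of MTBE, x6 = barrels of FCC naphtha.
min 61.51x1 + 60.83x2 + 103.78x3 + 74.52x4 + 97.04x5 + 71.26x6 with:
  5.02x1 + 5.17x2 + 5.18x3 + 4.88x4 + 4.38x5 + 4.94x6 ≥ 15.82   (energy)
  124x5 ≥ 53.6   (oxygenate mass)
  63.1x1 + 69.5x2 + 95.5x3 + 88.5x4 + 118x5 + 93.5x6 ≥ 175   (octane-barrels)
  x1, x2, x3, x4, x5, x6 ≥ 0.
The optimal basis is {light naphtha, MTBE}; heavy naphtha, alkylate, isomerate, FCC naphtha drop out. There the energy and oxygenate mass constraints are tight.
Solving gives x2 = 2.6938, x5 = 0.43226.
Hence cost = 60.83·2.6938 + 97.04·0.43226 = $205.8104.

$205.81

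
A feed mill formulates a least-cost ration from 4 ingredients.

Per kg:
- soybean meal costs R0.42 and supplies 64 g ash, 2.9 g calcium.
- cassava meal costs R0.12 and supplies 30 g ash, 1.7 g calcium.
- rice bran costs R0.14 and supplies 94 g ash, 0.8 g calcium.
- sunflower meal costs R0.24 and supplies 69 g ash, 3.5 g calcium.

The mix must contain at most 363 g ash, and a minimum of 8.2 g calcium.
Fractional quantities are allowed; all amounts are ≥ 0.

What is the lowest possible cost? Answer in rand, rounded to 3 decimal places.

Let x1 = kg of soybean meal, x2 = kg of cassava meal, x3 = kg of rice bran, x4 = kg of sunflower meal.
Minimise 0.42x1 + 0.12x2 + 0.14x3 + 0.24x4 subject to:
  64x1 + 30x2 + 94x3 + 69x4 ≤ 363   (ash)
  2.9x1 + 1.7x2 + 0.8x3 + 3.5x4 ≥ 8.2   (calcium)
  x1, x2, x3, x4 ≥ 0.
The optimal basis is {sunflower meal}; soybean meal, cassava meal, rice bran drop out. Binding constraint: calcium.
Optimal quantities: sunflower meal = 2.343 kg.
Cost = 0.24·2.343 = 0.56232.

R0.562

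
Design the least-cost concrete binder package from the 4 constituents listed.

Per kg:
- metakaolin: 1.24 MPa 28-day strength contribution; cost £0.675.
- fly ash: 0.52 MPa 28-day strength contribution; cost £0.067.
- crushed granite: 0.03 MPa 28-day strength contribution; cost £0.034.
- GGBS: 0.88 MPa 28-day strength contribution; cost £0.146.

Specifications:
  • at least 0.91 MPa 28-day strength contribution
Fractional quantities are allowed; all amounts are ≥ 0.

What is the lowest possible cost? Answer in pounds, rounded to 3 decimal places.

This is a linear program. Let x1 = kg of metakaolin, x2 = kg of fly ash, x3 = kg of crushed granite, x4 = kg of GGBS.
Minimize 0.675x1 + 0.067x2 + 0.034x3 + 0.146x4 with:
  1.24x1 + 0.52x2 + 0.03x3 + 0.88x4 ≥ 0.91   (28-day strength contribution)
  x1, x2, x3, x4 ≥ 0.
At the optimum only fly ash is positive (metakaolin, crushed granite, GGBS = 0). Binding constraint: 28-day strength contribution.
Solving gives x2 = 1.75.
Objective = 0.067·1.75 = 0.11725.

£0.117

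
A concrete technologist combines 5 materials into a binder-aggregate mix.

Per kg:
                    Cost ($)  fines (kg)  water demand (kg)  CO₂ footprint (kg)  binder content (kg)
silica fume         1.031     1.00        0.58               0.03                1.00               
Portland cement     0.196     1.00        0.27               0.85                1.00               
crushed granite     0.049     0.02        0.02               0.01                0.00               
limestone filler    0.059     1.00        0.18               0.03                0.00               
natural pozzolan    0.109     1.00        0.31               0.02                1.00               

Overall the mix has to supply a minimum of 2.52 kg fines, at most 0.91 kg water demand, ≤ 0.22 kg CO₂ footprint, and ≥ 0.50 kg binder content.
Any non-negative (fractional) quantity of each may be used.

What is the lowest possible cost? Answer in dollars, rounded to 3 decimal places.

$0.174

Set it up as a linear program. Let x1 = kg of silica fume, x2 = kg of Portland cement, x3 = kg of crushed granite, x4 = kg of limestone filler, x5 = kg of natural pozzolan.
min 1.031x1 + 0.196x2 + 0.049x3 + 0.059x4 + 0.109x5 subject to:
  1x1 + 1x2 + 0.02x3 + 1x4 + 1x5 ≥ 2.52   (fines)
  0.58x1 + 0.27x2 + 0.02x3 + 0.18x4 + 0.31x5 ≤ 0.91   (water demand)
  0.03x1 + 0.85x2 + 0.01x3 + 0.03x4 + 0.02x5 ≤ 0.22   (CO₂ footprint)
  1x1 + 1x2 + 1x5 ≥ 0.5   (binder content)
  x1, x2, x3, x4, x5 ≥ 0.
At the optimum only limestone filler, natural pozzolan are positive (silica fume, Portland cement, crushed granite = 0). Binding constraints: fines and binder content.
That vertex is x4 = 2.02, x5 = 0.5.
Cost = 0.059·2.02 + 0.109·0.5 = 0.17368.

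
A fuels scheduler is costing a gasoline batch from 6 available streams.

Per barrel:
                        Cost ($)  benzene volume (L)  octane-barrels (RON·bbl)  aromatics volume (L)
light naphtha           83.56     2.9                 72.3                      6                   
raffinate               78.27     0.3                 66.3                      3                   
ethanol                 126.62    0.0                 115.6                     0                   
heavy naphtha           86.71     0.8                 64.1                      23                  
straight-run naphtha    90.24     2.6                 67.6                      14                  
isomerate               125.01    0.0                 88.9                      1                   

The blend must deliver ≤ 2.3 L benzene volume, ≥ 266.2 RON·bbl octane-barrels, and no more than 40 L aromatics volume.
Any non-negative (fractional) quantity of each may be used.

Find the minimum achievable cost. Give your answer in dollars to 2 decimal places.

Let x1 = barrels of light naphtha, x2 = barrels of raffinate, x3 = barrels of ethanol, x4 = barrels of heavy naphtha, x5 = barrels of straight-run naphtha, x6 = barrels of isomerate.
min 83.56x1 + 78.27x2 + 126.62x3 + 86.71x4 + 90.24x5 + 125.01x6 subject to:
  2.9x1 + 0.3x2 + 0.8x4 + 2.6x5 ≤ 2.3   (benzene volume)
  72.3x1 + 66.3x2 + 115.6x3 + 64.1x4 + 67.6x5 + 88.9x6 ≥ 266.2   (octane-barrels)
  6x1 + 3x2 + 23x4 + 14x5 + 1x6 ≤ 40   (aromatics volume)
  x1, x2, x3, x4, x5, x6 ≥ 0.
The minimum-cost mix takes nothing from light naphtha, raffinate, heavy naphtha, straight-run naphtha, isomerate — only ethanol. The octane-barrels requirement is met with equality.
Optimal quantities: ethanol = 2.3028 barrels.
Objective = 126.62·2.3028 = 291.5805.

$291.58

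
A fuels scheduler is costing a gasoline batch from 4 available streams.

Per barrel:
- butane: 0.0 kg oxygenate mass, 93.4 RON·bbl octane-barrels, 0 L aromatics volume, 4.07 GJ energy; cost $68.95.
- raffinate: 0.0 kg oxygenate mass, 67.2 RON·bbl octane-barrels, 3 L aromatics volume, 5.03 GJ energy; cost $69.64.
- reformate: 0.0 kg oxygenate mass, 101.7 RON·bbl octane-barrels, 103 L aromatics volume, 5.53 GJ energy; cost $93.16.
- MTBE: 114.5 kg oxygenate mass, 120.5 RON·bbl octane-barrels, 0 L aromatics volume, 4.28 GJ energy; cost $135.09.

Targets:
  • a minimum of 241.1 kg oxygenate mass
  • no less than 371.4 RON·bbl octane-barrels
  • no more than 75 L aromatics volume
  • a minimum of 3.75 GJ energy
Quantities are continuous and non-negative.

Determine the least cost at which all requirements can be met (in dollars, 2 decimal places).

$371.32

This is a linear program. Let x1 = barrels of butane, x2 = barrels of raffinate, x3 = barrels of reformate, x4 = barrels of MTBE.
Minimise 68.95x1 + 69.64x2 + 93.16x3 + 135.09x4 with:
  114.5x4 ≥ 241.1   (oxygenate mass)
  93.4x1 + 67.2x2 + 101.7x3 + 120.5x4 ≥ 371.4   (octane-barrels)
  3x2 + 103x3 ≤ 75   (aromatics volume)
  4.07x1 + 5.03x2 + 5.53x3 + 4.28x4 ≥ 3.75   (energy)
  x1, x2, x3, x4 ≥ 0.
The cheapest feasible vertex uses only butane, MTBE; raffinate, reformate are not used. There the oxygenate mass and octane-barrels constraints are tight.
That vertex is x1 = 1.2598, x4 = 2.1057.
Hence cost = 68.95·1.2598 + 135.09·2.1057 = $371.3222.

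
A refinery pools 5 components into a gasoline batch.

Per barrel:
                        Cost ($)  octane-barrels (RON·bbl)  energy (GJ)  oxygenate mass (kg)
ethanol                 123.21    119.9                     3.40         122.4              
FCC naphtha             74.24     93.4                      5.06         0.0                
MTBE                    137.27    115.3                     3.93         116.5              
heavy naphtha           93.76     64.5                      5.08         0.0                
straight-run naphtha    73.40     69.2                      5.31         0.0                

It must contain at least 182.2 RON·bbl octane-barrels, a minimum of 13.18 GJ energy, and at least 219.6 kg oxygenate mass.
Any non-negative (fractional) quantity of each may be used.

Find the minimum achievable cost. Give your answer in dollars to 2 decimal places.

$318.92

Let x1 = barrels of ethanol, x2 = barrels of FCC naphtha, x3 = barrels of MTBE, x4 = barrels of heavy naphtha, x5 = barrels of straight-run naphtha.
min 123.21x1 + 74.24x2 + 137.27x3 + 93.76x4 + 73.4x5 s.t.:
  119.9x1 + 93.4x2 + 115.3x3 + 64.5x4 + 69.2x5 ≥ 182.2   (octane-barrels)
  3.4x1 + 5.06x2 + 3.93x3 + 5.08x4 + 5.31x5 ≥ 13.18   (energy)
  122.4x1 + 116.5x3 ≥ 219.6   (oxygenate mass)
  x1, x2, x3, x4, x5 ≥ 0.
The minimum-cost mix takes nothing from FCC naphtha, MTBE, heavy naphtha — only ethanol, straight-run naphtha. Binding constraints: energy and oxygenate mass.
That vertex is x1 = 1.7941, x5 = 1.3333.
Total cost: 123.21·1.7941 + 73.4·1.3333 = 318.9153.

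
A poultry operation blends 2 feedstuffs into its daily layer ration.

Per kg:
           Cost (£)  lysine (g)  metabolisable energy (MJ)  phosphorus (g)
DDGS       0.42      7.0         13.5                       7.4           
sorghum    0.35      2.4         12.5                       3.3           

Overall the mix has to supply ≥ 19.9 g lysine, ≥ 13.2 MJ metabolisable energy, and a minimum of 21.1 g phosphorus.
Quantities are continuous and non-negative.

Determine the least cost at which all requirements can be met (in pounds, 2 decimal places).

£1.20

Let x1 = kg of DDGS, x2 = kg of sorghum.
min 0.42x1 + 0.35x2 s.t.:
  7x1 + 2.4x2 ≥ 19.9   (lysine)
  13.5x1 + 12.5x2 ≥ 13.2   (metabolisable energy)
  7.4x1 + 3.3x2 ≥ 21.1   (phosphorus)
  x1, x2 ≥ 0.
At the optimum only DDGS is positive (sorghum = 0). The phosphorus requirement is met with equality.
So DDGS = 2.851 kg.
Cost = 0.42·2.851 = 1.1974.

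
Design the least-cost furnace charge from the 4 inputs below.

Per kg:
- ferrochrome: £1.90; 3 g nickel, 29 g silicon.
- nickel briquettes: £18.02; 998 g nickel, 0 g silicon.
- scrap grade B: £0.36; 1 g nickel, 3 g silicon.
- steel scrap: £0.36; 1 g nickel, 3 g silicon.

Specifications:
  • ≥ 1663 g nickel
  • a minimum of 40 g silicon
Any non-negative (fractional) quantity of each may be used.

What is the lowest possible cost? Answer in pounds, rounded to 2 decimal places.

This is a linear program. Let x1 = kg of ferrochrome, x2 = kg of nickel briquettes, x3 = kg of scrap grade B, x4 = kg of steel scrap.
Minimise 1.9x1 + 18.02x2 + 0.36x3 + 0.36x4 with:
  3x1 + 998x2 + 1x3 + 1x4 ≥ 1663   (nickel)
  29x1 + 3x3 + 3x4 ≥ 40   (silicon)
  x1, x2, x3, x4 ≥ 0.
The cheapest feasible vertex uses only ferrochrome, nickel briquettes; scrap grade B, steel scrap are not used. The nickel and silicon requirements are met with equality.
Solving gives x1 = 1.379, x2 = 1.662.
Objective = 1.9·1.379 + 18.02·1.662 = 32.5693.

£32.57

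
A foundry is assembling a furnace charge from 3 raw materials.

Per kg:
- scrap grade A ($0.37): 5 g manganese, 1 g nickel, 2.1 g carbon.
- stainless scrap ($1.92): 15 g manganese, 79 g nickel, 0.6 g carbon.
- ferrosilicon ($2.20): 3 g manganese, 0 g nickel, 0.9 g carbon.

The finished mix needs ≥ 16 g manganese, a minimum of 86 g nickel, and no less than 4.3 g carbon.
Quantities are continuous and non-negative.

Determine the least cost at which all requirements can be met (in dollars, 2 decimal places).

$2.69

Set it up as a linear program. Let x1 = kg of scrap grade A, x2 = kg of stainless scrap, x3 = kg of ferrosilicon.
Minimize 0.37x1 + 1.92x2 + 2.2x3 s.t.:
  5x1 + 15x2 + 3x3 ≥ 16   (manganese)
  1x1 + 79x2 ≥ 86   (nickel)
  2.1x1 + 0.6x2 + 0.9x3 ≥ 4.3   (carbon)
  x1, x2, x3 ≥ 0.
The optimal basis is {scrap grade A, stainless scrap}; ferrosilicon drops out. There the nickel and carbon constraints are tight.
Optimal quantities: scrap grade A = 1.743 kg, stainless scrap = 1.067 kg.
Total cost: 0.37·1.743 + 1.92·1.067 = 2.6936.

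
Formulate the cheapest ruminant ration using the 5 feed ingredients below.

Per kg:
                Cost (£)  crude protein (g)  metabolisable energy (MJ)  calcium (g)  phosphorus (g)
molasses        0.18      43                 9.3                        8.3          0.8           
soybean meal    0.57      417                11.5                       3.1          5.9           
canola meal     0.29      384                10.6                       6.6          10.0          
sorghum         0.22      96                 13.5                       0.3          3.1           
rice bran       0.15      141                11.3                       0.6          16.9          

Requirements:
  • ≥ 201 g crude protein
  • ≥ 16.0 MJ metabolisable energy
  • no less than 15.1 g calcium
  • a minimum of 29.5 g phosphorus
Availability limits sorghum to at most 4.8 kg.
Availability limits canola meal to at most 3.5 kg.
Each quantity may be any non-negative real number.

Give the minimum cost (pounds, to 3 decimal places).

£0.556

This is a linear program. Let x1 = kg of molasses, x2 = kg of soybean meal, x3 = kg of canola meal, x4 = kg of sorghum, x5 = kg of rice bran.
Minimize 0.18x1 + 0.57x2 + 0.29x3 + 0.22x4 + 0.15x5 with:
  43x1 + 417x2 + 384x3 + 96x4 + 141x5 ≥ 201   (crude protein)
  9.3x1 + 11.5x2 + 10.6x3 + 13.5x4 + 11.3x5 ≥ 16   (metabolisable energy)
  8.3x1 + 3.1x2 + 6.6x3 + 0.3x4 + 0.6x5 ≥ 15.1   (calcium)
  0.8x1 + 5.9x2 + 10x3 + 3.1x4 + 16.9x5 ≥ 29.5   (phosphorus)
  x4 ≤ 4.8
  x3 ≤ 3.5
  x1, x2, x3, x4, x5 ≥ 0.
The optimal basis is {molasses, rice bran}; soybean meal, canola meal, sorghum drop out. The calcium and phosphorus requirements are met with equality.
Solving gives x1 = 1.699, x5 = 1.665.
Cost = 0.18·1.699 + 0.15·1.665 = 0.55557.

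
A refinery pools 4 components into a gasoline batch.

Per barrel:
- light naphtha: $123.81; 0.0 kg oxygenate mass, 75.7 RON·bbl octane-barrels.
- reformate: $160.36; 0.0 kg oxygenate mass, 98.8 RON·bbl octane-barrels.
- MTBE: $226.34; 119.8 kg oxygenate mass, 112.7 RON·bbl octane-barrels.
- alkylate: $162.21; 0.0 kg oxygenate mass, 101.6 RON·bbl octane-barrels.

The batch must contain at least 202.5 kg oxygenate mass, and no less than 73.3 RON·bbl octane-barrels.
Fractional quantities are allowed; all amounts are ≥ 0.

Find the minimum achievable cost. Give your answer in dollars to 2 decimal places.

Treat it as an LP. Let x1 = barrels of light naphtha, x2 = barrels of reformate, x3 = barrels of MTBE, x4 = barrels of alkylate.
Minimise 123.81x1 + 160.36x2 + 226.34x3 + 162.21x4 subject to:
  119.8x3 ≥ 202.5   (oxygenate mass)
  75.7x1 + 98.8x2 + 112.7x3 + 101.6x4 ≥ 73.3   (octane-barrels)
  x1, x2, x3, x4 ≥ 0.
The cheapest feasible vertex uses only MTBE; light naphtha, reformate, alkylate are not used. The oxygenate mass requirement is met with equality.
That vertex is x3 = 1.69032.
Total cost: 226.34·1.69032 = 382.5870.

$382.59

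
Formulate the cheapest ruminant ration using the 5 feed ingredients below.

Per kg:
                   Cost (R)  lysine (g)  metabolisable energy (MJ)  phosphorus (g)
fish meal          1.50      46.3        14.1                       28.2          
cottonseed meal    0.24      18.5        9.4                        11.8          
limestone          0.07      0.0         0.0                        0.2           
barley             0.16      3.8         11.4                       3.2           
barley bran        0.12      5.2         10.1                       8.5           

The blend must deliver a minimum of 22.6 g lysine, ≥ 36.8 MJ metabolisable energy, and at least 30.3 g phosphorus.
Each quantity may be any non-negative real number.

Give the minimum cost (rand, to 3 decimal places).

Let x1 = kg of fish meal, x2 = kg of cottonseed meal, x3 = kg of limestone, x4 = kg of barley, x5 = kg of barley bran.
min 1.5x1 + 0.24x2 + 0.07x3 + 0.16x4 + 0.12x5 with:
  46.3x1 + 18.5x2 + 3.8x4 + 5.2x5 ≥ 22.6   (lysine)
  14.1x1 + 9.4x2 + 11.4x4 + 10.1x5 ≥ 36.8   (metabolisable energy)
  28.2x1 + 11.8x2 + 0.2x3 + 3.2x4 + 8.5x5 ≥ 30.3   (phosphorus)
  x1, x2, x3, x4, x5 ≥ 0.
The minimum-cost mix takes nothing from fish meal, limestone, barley — only cottonseed meal, barley bran. The lysine and metabolisable energy requirements are met with equality.
Solving gives x2 = 0.2674, x5 = 3.395.
Cost = 0.24·0.2674 + 0.12·3.395 = 0.47158.

R0.472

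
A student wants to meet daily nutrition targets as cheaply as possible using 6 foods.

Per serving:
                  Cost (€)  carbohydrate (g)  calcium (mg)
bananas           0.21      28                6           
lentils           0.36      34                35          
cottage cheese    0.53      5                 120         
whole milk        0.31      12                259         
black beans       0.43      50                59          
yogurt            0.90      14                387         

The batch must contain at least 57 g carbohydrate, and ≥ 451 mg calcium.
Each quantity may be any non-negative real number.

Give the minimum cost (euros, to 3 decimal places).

€0.804

Treat it as an LP. Let x1 = servings of bananas, x2 = servings of lentils, x3 = servings of cottage cheese, x4 = servings of whole milk, x5 = servings of black beans, x6 = servings of yogurt.
Minimize 0.21x1 + 0.36x2 + 0.53x3 + 0.31x4 + 0.43x5 + 0.9x6 with:
  28x1 + 34x2 + 5x3 + 12x4 + 50x5 + 14x6 ≥ 57   (carbohydrate)
  6x1 + 35x2 + 120x3 + 259x4 + 59x5 + 387x6 ≥ 451   (calcium)
  x1, x2, x3, x4, x5, x6 ≥ 0.
The optimal basis is {bananas, whole milk}; lentils, cottage cheese, black beans, yogurt drop out. Binding constraints: carbohydrate and calcium.
Optimal quantities: bananas = 1.302 servings, whole milk = 1.711 servings.
Objective = 0.21·1.302 + 0.31·1.711 = 0.80383.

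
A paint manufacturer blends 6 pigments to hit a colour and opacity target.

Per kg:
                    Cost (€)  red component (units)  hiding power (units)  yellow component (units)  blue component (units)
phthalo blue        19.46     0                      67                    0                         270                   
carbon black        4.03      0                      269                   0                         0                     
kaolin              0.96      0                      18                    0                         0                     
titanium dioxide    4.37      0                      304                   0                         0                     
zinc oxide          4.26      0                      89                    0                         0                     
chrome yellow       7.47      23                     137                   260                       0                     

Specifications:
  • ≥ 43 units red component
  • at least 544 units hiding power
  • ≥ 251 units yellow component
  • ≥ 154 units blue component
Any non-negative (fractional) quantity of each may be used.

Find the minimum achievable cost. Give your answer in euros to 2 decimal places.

This is a linear program. Let x1 = kg of phthalo blue, x2 = kg of carbon black, x3 = kg of kaolin, x4 = kg of titanium dioxide, x5 = kg of zinc oxide, x6 = kg of chrome yellow.
Minimize 19.46x1 + 4.03x2 + 0.96x3 + 4.37x4 + 4.26x5 + 7.47x6 with:
  23x6 ≥ 43   (red component)
  67x1 + 269x2 + 18x3 + 304x4 + 89x5 + 137x6 ≥ 544   (hiding power)
  260x6 ≥ 251   (yellow component)
  270x1 ≥ 154   (blue component)
  x1, x2, x3, x4, x5, x6 ≥ 0.
The minimum-cost mix takes nothing from carbon black, kaolin, zinc oxide — only phthalo blue, titanium dioxide, chrome yellow. There the red component, hiding power, blue component constraints are tight.
Optimal quantities: phthalo blue = 0.57037 kg, titanium dioxide = 0.82123 kg, chrome yellow = 1.8696 kg.
Total cost: 19.46·0.57037 + 4.37·0.82123 + 7.47·1.8696 = 28.6541.

€28.65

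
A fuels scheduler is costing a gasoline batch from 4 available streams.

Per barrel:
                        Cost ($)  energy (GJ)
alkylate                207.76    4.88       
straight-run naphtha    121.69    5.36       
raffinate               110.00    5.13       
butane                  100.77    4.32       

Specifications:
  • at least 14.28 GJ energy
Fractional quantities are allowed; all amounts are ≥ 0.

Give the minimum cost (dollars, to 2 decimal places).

This is a linear program. Let x1 = barrels of alkylate, x2 = barrels of straight-run naphtha, x3 = barrels of raffinate, x4 = barrels of butane.
Minimise 207.76x1 + 121.69x2 + 110x3 + 100.77x4 with:
  4.88x1 + 5.36x2 + 5.13x3 + 4.32x4 ≥ 14.28   (energy)
  x1, x2, x3, x4 ≥ 0.
The optimal basis is {raffinate}; alkylate, straight-run naphtha, butane drop out. The energy requirement is met with equality.
That vertex is x3 = 2.7836.
Total cost: 110·2.7836 = 306.1960.

$306.20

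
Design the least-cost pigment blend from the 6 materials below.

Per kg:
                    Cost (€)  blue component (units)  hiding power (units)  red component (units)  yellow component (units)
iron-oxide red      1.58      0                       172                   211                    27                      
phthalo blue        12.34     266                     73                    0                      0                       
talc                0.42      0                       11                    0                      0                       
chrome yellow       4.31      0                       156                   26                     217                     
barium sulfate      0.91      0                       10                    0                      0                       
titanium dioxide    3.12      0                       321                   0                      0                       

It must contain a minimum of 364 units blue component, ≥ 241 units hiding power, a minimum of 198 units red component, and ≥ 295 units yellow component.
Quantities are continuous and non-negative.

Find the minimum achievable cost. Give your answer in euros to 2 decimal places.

This is a linear program. Let x1 = kg of iron-oxide red, x2 = kg of phthalo blue, x3 = kg of talc, x4 = kg of chrome yellow, x5 = kg of barium sulfate, x6 = kg of titanium dioxide.
Minimise 1.58x1 + 12.34x2 + 0.42x3 + 4.31x4 + 0.91x5 + 3.12x6 subject to:
  266x2 ≥ 364   (blue component)
  172x1 + 73x2 + 11x3 + 156x4 + 10x5 + 321x6 ≥ 241   (hiding power)
  211x1 + 26x4 ≥ 198   (red component)
  27x1 + 217x4 ≥ 295   (yellow component)
  x1, x2, x3, x4, x5, x6 ≥ 0.
The minimum-cost mix takes nothing from talc, barium sulfate, titanium dioxide — only iron-oxide red, phthalo blue, chrome yellow. There the blue component, red component, yellow component constraints are tight.
That vertex is x1 = 0.7829, x2 = 1.368, x4 = 1.262.
Objective = 1.58·0.7829 + 12.34·1.368 + 4.31·1.262 = 23.5573.

€23.56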